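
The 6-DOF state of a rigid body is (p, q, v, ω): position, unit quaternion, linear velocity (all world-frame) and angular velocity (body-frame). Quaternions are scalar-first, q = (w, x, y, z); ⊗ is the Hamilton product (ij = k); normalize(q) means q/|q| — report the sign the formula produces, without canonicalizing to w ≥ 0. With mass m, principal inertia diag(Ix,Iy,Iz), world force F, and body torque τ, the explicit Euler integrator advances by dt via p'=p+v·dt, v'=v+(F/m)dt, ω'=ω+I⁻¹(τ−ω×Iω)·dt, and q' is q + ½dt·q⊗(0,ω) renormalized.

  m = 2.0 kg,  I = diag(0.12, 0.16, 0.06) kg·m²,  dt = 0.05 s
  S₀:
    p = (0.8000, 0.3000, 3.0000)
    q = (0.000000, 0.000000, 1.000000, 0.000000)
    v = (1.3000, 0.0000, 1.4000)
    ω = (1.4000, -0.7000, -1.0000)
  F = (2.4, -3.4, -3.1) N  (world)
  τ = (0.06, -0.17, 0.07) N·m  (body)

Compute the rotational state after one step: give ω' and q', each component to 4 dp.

gyro term ω×Iω = (-0.0700, -0.0840, -0.0392)
α = I⁻¹(τ − ω×Iω) = (1.0833, -0.5375, 1.8200)
ω' = ω + α·dt = (1.4542, -0.7269, -0.9090)
q⊗(0,ω) = (0.7000000, -1.0000000, 0.0000000, -1.4000000)
q' = normalize(q + ½dt·q⊗(0,ω)) = (0.0175, -0.0250, 0.9989, -0.0350)

ω' = (1.4542, -0.7269, -0.9090)
q' = (0.0175, -0.0250, 0.9989, -0.0350)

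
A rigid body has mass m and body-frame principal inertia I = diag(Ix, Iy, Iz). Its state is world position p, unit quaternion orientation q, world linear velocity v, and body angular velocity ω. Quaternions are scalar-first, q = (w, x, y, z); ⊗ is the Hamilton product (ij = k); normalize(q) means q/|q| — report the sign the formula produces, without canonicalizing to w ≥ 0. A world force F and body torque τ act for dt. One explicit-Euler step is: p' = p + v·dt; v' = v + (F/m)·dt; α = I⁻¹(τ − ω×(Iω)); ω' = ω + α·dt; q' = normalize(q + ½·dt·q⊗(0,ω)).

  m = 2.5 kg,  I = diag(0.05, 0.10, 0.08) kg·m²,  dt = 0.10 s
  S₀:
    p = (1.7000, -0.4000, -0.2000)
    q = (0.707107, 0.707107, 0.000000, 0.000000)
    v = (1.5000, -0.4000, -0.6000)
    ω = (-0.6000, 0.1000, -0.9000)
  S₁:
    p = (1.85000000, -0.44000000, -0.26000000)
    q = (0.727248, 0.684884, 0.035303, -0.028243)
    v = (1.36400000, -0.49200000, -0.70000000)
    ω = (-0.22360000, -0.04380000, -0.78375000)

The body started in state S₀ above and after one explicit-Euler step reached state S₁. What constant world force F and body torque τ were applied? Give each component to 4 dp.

F = (-3.4000, -2.3000, -2.5000)
τ = (0.1900, -0.1600, 0.0900)

Δω = ω₁−ω₀ = (0.37640000, -0.14380000, 0.11625000)
I·α + gyro = (0.1900, -0.1600, 0.0900)
v₁ − v₀ = (-0.13600000, -0.09200000, -0.10000000)
applied force F = (-3.4000, -2.3000, -2.5000)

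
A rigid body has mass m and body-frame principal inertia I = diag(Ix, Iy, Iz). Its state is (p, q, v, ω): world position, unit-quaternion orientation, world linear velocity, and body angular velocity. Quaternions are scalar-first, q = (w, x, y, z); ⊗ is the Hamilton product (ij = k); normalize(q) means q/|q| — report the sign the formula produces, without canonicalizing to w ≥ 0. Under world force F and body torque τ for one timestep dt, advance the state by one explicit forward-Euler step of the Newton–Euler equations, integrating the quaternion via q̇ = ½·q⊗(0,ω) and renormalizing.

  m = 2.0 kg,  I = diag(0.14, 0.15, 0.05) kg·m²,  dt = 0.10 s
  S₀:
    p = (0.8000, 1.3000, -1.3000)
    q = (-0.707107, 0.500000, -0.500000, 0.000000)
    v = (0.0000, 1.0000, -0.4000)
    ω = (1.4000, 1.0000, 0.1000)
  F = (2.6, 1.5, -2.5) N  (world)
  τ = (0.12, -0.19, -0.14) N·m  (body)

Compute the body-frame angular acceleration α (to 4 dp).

α = (0.9286, -1.3507, -3.0800)

precession coupling ω×(Iω) = (-0.0100, 0.0126, 0.0140)
α = I⁻¹(τ − ω×Iω) = (0.9286, -1.3507, -3.0800)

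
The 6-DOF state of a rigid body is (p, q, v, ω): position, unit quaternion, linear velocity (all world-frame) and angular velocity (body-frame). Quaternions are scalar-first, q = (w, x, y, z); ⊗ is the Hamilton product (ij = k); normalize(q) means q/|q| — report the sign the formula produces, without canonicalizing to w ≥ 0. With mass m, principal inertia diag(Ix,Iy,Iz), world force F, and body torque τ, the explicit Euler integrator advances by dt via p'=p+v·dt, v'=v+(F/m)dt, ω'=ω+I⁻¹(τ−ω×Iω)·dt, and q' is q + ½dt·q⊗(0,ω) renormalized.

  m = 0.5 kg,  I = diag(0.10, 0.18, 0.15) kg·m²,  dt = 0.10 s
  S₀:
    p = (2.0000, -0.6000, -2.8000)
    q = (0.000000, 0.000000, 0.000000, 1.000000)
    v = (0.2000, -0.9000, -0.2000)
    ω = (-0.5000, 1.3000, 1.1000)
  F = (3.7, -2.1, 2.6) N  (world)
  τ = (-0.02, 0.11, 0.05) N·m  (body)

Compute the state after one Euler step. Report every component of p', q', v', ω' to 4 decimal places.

p' = (2.0200, -0.6900, -2.8200)
q' = (-0.0548, -0.0647, -0.0249, 0.9961)
v' = (0.9400, -1.3200, 0.3200)
ω' = (-0.4771, 1.3458, 1.1680)

precession coupling ω×(Iω) = (-0.0429, 0.0275, -0.0520)
angular accel α = (0.2290, 0.4583, 0.6800)
new body rate ω' = (-0.4771, 1.3458, 1.1680)
2q̇ = q⊗(0,ω) = (-1.1000000, -1.3000000, -0.5000000, 0.0000000)
updated quaternion q' = (-0.0548, -0.0647, -0.0249, 0.9961)
a = (7.4000, -4.2000, 5.2000)
p + v·dt = (2.0200, -0.6900, -2.8200)
v + (F/m)dt = (0.9400, -1.3200, 0.3200)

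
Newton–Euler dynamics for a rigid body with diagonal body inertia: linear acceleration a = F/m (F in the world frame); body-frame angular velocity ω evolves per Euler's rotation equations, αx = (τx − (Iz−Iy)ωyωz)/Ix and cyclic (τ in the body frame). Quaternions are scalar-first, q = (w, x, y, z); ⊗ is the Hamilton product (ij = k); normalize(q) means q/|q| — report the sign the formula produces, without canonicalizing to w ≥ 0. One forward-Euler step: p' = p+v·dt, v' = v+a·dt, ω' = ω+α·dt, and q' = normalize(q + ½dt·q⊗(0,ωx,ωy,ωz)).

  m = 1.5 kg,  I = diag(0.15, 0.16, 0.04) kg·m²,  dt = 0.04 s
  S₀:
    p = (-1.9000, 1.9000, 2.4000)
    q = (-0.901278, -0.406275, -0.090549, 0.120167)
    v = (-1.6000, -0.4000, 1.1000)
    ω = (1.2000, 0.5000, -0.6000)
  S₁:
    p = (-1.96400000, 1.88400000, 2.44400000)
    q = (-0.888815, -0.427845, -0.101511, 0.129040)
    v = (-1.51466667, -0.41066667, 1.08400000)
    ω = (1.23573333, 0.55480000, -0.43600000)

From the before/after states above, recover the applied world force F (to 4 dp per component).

F = (3.2000, -0.4000, -0.6000)

Δv = v₁−v₀ = (0.08533333, -0.01066667, -0.01600000)
F = m·Δv/dt = (3.2000, -0.4000, -0.6000)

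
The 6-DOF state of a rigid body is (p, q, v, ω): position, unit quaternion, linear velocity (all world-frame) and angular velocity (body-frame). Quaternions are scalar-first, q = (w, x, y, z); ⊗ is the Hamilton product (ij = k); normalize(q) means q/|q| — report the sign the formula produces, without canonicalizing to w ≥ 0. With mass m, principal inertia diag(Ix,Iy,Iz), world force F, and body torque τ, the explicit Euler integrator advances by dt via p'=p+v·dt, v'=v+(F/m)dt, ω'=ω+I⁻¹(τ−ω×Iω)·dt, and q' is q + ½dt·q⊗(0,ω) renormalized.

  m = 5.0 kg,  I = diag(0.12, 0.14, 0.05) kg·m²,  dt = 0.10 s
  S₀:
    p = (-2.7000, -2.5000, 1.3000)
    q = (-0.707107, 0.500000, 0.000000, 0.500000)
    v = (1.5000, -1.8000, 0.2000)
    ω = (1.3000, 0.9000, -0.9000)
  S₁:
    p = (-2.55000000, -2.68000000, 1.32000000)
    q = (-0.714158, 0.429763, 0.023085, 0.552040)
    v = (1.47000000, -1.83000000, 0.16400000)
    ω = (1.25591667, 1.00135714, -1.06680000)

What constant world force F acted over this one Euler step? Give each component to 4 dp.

velocity change Δv = (-0.03000000, -0.03000000, -0.03600000)
F = m·Δv/dt = (-1.5000, -1.5000, -1.8000)

F = (-1.5000, -1.5000, -1.8000)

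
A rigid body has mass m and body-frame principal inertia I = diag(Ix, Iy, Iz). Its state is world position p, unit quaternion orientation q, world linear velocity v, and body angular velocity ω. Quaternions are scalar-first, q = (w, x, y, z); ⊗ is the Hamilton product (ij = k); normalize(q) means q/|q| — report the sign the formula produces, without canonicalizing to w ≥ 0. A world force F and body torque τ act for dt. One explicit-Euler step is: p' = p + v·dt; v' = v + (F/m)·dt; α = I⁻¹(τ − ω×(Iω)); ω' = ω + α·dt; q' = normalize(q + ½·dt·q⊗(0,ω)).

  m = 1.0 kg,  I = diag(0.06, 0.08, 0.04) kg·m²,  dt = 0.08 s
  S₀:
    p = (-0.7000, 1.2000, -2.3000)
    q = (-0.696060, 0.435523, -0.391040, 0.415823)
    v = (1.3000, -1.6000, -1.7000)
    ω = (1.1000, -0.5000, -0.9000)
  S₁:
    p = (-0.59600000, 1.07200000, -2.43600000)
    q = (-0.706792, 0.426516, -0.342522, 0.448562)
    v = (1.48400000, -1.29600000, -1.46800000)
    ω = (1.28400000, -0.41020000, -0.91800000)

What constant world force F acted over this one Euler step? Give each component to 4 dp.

v₁ − v₀ = (0.18400000, 0.30400000, 0.23200000)
applied force F = (2.3000, 3.8000, 2.9000)

F = (2.3000, 3.8000, 2.9000)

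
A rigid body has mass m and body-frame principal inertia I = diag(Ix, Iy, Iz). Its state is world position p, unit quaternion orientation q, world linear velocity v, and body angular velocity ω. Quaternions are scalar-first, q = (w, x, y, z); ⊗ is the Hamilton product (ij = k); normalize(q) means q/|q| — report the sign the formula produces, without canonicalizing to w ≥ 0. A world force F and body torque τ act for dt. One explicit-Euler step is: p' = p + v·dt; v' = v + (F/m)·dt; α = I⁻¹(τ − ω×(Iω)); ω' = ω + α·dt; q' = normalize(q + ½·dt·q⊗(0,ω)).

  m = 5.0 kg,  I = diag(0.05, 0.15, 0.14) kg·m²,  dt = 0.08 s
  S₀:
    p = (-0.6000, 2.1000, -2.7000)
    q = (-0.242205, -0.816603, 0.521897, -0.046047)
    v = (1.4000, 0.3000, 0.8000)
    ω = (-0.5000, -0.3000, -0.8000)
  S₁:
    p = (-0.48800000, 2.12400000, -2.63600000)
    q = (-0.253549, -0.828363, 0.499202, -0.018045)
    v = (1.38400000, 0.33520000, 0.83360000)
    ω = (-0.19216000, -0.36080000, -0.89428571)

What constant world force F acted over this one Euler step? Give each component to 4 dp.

F = (-1.0000, 2.2000, 2.1000)

velocity change Δv = (-0.01600000, 0.03520000, 0.03360000)
applied force F = (-1.0000, 2.2000, 2.1000)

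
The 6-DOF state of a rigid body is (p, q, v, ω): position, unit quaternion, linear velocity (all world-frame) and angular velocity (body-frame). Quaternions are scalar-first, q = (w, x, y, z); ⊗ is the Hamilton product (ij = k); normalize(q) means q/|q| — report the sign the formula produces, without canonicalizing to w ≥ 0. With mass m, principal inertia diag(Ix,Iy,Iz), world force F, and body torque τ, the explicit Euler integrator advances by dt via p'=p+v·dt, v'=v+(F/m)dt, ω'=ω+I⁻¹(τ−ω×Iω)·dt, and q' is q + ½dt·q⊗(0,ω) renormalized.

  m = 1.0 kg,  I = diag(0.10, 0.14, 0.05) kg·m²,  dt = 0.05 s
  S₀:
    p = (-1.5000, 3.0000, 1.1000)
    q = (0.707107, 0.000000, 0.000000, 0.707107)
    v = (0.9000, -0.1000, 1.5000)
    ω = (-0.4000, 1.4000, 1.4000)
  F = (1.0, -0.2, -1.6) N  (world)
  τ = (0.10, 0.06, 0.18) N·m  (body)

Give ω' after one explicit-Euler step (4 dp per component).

angular accel α = (2.7640, 0.6286, 4.0480)
ω + α·dt = (-0.2618, 1.4314, 1.6024)

ω' = (-0.2618, 1.4314, 1.6024)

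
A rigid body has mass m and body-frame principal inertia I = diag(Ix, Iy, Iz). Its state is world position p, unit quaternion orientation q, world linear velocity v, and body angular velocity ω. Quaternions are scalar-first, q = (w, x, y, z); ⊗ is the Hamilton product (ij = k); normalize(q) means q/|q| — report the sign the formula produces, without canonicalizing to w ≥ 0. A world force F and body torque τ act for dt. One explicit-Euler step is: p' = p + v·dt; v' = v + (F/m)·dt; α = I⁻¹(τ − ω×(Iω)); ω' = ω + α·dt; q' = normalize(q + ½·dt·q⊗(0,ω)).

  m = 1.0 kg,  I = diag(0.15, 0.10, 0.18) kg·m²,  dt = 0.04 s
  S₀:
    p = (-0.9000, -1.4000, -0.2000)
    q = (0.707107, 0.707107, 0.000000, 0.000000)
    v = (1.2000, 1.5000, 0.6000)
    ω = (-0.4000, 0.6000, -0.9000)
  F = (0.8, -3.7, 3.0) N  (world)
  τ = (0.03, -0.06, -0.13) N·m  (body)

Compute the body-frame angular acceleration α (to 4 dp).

α = (0.4880, -0.4920, -0.7889)

ω×(Iω) gyroscopic = (-0.0432, -0.0108, 0.0120)
angular accel α = (0.4880, -0.4920, -0.7889)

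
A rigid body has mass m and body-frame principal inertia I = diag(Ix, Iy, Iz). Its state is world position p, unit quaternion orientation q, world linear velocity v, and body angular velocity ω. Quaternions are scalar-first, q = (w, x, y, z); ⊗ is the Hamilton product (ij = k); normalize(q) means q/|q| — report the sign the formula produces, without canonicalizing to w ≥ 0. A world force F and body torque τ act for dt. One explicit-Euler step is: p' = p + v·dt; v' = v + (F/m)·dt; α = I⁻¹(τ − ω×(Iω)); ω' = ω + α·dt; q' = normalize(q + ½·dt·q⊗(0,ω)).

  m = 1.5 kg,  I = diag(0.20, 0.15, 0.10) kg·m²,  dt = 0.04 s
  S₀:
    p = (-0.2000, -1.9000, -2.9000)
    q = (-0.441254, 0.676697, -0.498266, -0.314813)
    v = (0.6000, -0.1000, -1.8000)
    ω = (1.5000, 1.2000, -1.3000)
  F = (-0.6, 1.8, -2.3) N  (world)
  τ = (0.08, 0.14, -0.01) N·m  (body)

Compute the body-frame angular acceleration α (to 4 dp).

ω×(Iω) gyroscopic = (0.0780, -0.1950, -0.0900)
α = I⁻¹(τ − ω×Iω) = (0.0100, 2.2333, 0.8000)

α = (0.0100, 2.2333, 0.8000)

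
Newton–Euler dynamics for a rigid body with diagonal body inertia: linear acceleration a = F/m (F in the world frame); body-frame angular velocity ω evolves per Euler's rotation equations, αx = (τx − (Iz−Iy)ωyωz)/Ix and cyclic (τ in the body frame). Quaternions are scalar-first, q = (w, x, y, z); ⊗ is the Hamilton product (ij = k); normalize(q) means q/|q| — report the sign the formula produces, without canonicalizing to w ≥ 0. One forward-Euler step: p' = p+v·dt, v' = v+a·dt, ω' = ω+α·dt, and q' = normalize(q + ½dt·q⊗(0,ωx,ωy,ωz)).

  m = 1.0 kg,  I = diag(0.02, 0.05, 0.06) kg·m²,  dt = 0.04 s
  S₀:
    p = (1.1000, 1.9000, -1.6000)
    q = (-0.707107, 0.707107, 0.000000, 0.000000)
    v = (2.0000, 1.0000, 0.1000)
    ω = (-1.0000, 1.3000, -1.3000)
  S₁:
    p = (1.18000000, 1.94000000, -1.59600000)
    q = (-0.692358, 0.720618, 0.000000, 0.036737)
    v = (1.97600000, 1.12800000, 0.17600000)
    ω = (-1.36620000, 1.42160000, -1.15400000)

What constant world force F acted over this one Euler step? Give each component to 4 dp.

v₁ − v₀ = (-0.02400000, 0.12800000, 0.07600000)
F = m·Δv/dt = (-0.6000, 3.2000, 1.9000)

F = (-0.6000, 3.2000, 1.9000)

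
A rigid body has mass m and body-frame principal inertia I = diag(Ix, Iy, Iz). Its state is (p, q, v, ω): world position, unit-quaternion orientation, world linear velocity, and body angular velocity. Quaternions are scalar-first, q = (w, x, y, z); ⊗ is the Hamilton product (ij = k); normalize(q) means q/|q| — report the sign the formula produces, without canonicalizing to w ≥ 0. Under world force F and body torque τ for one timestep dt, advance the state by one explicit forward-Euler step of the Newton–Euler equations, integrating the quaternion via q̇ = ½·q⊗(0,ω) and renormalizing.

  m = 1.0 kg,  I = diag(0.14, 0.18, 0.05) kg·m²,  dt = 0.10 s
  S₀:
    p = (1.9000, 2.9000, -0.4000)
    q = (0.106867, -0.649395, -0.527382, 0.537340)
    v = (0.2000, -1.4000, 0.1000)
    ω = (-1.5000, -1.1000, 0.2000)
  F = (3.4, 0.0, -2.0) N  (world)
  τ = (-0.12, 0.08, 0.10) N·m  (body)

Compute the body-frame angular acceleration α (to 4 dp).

α = (-1.0614, 0.5944, 0.6800)

gyro term ω×Iω = (0.0286, -0.0270, 0.0660)
α = I⁻¹(τ − ω×Iω) = (-1.0614, 0.5944, 0.6800)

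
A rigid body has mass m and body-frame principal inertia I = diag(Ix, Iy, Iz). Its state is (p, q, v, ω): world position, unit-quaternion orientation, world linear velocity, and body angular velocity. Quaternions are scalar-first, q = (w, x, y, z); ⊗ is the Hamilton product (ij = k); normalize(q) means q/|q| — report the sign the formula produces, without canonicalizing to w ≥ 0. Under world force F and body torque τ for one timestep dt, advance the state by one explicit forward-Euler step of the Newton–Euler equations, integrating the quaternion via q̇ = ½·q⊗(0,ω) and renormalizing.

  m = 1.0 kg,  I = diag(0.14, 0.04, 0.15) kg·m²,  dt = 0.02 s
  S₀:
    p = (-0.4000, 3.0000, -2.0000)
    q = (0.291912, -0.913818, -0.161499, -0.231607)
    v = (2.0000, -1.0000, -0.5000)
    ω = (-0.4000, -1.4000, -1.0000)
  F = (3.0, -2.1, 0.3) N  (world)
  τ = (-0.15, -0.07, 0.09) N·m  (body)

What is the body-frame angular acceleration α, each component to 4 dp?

α = (-2.1714, -1.6500, 0.9733)

gyro term ω×Iω = (0.1540, -0.0040, -0.0560)
(τ − ω×Iω)/I = (-2.1714, -1.6500, 0.9733)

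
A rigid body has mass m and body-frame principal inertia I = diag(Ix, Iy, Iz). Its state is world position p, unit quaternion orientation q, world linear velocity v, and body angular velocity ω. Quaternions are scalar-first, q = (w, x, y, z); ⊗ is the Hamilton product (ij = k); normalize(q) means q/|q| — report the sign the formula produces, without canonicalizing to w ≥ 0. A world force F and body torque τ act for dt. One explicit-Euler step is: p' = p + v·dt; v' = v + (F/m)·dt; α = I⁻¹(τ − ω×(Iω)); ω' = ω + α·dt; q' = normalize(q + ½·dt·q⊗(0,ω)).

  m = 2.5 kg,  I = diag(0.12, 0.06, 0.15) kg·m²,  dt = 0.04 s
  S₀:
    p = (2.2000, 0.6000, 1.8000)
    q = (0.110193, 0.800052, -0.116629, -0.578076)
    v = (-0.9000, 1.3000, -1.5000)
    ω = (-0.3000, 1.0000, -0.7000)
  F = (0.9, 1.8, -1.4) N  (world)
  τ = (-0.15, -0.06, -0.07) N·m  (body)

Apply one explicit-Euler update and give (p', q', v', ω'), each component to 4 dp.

a = (0.3600, 0.7200, -0.5600)
new position p' = (2.1640, 0.6520, 1.7400)
v + (F/m)dt = (-0.8856, 1.3288, -1.5224)
(τ − ω×Iω)/I = (-0.7250, -0.8950, -0.5867)
ω' = ω + α·dt = (-0.3290, 0.9642, -0.7235)
Hamilton product q⊗(0,ω) = (-0.0480086, 0.6266584, 0.8436522, 0.6879282)
q + ½dt·q⊗(0,ω), renormalized = (0.1092, 0.8123, -0.0997, -0.5641)

p' = (2.1640, 0.6520, 1.7400)
q' = (0.1092, 0.8123, -0.0997, -0.5641)
v' = (-0.8856, 1.3288, -1.5224)
ω' = (-0.3290, 0.9642, -0.7235)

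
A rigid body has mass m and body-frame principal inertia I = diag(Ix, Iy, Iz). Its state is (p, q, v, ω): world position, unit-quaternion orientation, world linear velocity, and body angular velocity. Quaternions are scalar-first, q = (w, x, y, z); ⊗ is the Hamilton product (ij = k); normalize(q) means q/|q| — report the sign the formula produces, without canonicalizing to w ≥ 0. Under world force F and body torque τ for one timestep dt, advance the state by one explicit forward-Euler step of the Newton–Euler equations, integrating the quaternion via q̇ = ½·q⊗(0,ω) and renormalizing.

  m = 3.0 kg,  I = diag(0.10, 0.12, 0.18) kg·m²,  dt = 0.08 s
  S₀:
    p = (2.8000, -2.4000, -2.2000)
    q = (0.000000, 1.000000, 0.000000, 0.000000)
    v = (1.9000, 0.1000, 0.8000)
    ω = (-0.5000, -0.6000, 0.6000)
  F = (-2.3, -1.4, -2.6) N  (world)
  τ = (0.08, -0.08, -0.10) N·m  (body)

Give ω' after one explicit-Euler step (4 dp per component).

α = I⁻¹(τ − ω×Iω) = (1.0160, -0.8667, -0.5889)
ω' = ω + α·dt = (-0.4187, -0.6693, 0.5529)

ω' = (-0.4187, -0.6693, 0.5529)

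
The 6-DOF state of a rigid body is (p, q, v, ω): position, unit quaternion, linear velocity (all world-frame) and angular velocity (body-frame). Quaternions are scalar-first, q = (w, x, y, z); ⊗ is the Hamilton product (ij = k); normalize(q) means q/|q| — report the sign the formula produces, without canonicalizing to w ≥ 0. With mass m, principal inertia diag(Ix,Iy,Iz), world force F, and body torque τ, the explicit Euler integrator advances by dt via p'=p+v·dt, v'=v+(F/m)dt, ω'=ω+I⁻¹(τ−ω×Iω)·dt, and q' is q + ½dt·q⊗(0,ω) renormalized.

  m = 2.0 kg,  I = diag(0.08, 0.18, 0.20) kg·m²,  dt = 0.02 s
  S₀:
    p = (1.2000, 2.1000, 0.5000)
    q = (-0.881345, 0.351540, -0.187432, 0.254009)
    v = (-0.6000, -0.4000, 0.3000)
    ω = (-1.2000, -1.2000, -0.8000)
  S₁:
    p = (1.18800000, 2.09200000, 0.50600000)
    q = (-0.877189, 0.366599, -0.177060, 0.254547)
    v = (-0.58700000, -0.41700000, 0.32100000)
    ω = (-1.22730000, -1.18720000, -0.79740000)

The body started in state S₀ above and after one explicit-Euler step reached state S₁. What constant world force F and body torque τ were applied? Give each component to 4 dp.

F = (1.3000, -1.7000, 2.1000)
τ = (-0.0900, 0.0000, 0.1700)

v₁ − v₀ = (0.01300000, -0.01700000, 0.02100000)
F = m·Δv/dt = (1.3000, -1.7000, 2.1000)
Δω = ω₁−ω₀ = (-0.02730000, 0.01280000, 0.00260000)
precession coupling = (0.0192, -0.1152, 0.1440)
applied torque τ = (-0.0900, 0.0000, 0.1700)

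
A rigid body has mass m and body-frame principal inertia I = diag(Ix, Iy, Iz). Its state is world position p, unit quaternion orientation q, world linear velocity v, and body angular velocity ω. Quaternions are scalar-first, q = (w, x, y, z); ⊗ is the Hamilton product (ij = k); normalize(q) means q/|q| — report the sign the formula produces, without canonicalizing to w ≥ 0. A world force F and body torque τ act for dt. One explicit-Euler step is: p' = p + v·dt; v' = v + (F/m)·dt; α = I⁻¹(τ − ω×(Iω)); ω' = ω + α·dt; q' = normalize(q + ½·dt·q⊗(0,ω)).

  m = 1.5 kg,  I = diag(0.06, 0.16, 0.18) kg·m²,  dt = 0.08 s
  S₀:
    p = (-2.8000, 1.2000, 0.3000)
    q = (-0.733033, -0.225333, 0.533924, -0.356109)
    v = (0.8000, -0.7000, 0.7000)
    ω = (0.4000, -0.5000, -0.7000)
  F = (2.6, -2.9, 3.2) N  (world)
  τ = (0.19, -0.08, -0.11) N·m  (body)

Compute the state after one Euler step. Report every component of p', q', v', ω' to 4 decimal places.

p' = (-2.7360, 1.1440, 0.3560)
q' = (-0.7282, -0.2589, 0.5362, -0.3394)
v' = (0.9387, -0.8547, 0.8707)
ω' = (0.6440, -0.5568, -0.7400)

a = (1.7333, -1.9333, 2.1333)
p' = p + v·dt = (-2.7360, 1.1440, 0.3560)
v + (F/m)dt = (0.9387, -0.8547, 0.8707)
α = I⁻¹(τ − ω×Iω) = (3.0500, -0.7100, -0.5000)
ω + α·dt = (0.6440, -0.5568, -0.7400)
2q̇ = q⊗(0,ω) = (0.1078189, -0.8450145, 0.0663398, 0.4122200)
q + ½dt·q⊗(0,ω), renormalized = (-0.7282, -0.2589, 0.5362, -0.3394)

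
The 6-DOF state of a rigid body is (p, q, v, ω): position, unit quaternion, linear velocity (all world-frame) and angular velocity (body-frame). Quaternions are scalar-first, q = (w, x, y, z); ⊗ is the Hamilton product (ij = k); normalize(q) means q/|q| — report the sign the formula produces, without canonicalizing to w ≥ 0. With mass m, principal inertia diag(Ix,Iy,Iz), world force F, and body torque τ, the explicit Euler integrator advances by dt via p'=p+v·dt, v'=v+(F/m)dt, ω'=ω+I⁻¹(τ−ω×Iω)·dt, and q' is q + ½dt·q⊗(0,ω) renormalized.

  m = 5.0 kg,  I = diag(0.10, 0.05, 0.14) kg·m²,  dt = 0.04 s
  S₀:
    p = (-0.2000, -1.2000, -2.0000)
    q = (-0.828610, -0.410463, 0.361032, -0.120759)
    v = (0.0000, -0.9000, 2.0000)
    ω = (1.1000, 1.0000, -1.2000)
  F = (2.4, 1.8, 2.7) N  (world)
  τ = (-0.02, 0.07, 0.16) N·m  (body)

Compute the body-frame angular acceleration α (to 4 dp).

α = (0.8800, 0.3440, 1.5357)

precession coupling ω×(Iω) = (-0.1080, 0.0528, -0.0550)
α = I⁻¹(τ − ω×Iω) = (0.8800, 0.3440, 1.5357)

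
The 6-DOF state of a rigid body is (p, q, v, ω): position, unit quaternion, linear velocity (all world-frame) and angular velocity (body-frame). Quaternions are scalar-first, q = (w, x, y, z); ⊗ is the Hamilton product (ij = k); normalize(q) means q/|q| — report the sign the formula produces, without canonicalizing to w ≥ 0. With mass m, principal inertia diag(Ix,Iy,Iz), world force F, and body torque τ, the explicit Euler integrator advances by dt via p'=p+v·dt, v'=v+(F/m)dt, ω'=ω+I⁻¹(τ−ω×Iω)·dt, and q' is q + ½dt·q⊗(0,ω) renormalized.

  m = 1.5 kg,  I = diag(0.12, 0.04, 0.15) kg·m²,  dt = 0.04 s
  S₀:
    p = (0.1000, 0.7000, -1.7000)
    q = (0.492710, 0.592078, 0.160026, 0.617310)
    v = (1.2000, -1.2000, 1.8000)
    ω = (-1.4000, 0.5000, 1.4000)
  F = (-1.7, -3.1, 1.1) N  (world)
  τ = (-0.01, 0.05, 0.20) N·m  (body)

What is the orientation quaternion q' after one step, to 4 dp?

q' = (0.4900, 0.5761, 0.1310, 0.6410)

Hamilton product q⊗(0,ω) = (-0.1153378, -0.7744126, -1.4467882, 1.2098694)
q + ½dt·q⊗(0,ω), renormalized = (0.4900, 0.5761, 0.1310, 0.6410)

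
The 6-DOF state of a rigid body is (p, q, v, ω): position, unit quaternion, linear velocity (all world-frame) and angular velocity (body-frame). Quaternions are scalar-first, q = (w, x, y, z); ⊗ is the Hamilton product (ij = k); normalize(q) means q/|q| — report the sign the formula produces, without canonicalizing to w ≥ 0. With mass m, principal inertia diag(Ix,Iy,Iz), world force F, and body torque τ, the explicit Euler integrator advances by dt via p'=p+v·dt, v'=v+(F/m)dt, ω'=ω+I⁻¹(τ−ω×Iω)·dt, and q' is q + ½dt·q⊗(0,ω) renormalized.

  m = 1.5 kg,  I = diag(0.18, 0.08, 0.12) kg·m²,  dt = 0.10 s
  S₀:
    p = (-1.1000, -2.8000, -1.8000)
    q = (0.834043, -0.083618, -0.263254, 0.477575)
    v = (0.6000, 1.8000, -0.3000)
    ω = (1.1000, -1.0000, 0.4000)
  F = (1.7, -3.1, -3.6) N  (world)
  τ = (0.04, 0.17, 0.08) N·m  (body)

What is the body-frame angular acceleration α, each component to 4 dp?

ω×(Iω) gyroscopic = (-0.0160, 0.0264, 0.1100)
α = I⁻¹(τ − ω×Iω) = (0.3111, 1.7950, -0.2500)

α = (0.3111, 1.7950, -0.2500)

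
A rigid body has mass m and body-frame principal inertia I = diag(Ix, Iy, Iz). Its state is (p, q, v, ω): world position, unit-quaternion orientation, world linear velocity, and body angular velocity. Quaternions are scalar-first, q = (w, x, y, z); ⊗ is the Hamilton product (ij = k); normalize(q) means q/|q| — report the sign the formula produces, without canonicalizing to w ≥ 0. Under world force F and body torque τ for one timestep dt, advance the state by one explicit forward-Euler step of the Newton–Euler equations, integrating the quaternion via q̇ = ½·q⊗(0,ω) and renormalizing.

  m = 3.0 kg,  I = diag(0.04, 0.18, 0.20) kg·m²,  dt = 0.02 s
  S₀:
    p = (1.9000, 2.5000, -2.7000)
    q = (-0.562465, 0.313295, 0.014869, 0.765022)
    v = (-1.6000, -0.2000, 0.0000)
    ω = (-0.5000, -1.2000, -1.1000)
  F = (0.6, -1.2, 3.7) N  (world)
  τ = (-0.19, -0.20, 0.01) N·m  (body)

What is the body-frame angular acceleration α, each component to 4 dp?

gyro term ω×Iω = (0.0264, -0.0880, 0.0840)
angular accel α = (-5.4100, -0.6222, -0.3700)

α = (-5.4100, -0.6222, -0.3700)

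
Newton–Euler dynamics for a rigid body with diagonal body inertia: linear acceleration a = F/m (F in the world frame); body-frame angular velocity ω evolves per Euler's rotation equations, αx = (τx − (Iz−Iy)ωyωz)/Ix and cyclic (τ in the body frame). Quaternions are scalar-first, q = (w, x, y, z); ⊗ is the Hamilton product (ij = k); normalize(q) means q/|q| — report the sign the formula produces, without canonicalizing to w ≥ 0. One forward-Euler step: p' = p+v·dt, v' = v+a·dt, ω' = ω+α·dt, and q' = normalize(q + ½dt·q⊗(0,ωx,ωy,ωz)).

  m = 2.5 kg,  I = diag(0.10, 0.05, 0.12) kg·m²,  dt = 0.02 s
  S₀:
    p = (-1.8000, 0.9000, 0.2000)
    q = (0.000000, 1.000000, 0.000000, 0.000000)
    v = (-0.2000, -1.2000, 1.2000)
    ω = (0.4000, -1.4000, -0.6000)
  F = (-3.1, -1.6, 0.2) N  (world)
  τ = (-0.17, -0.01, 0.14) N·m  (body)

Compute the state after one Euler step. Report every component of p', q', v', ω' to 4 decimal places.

ω×(Iω) gyroscopic = (0.0588, 0.0048, 0.0280)
angular accel α = (-2.2880, -0.2960, 0.9333)
ω + α·dt = (0.3542, -1.4059, -0.5813)
Hamilton product q⊗(0,ω) = (-0.4000000, 0.0000000, 0.6000000, -1.4000000)
updated quaternion q' = (-0.0040, 0.9999, 0.0060, -0.0140)
p' = p + v·dt = (-1.8040, 0.8760, 0.2240)
v + (F/m)dt = (-0.2248, -1.2128, 1.2016)

p' = (-1.8040, 0.8760, 0.2240)
q' = (-0.0040, 0.9999, 0.0060, -0.0140)
v' = (-0.2248, -1.2128, 1.2016)
ω' = (0.3542, -1.4059, -0.5813)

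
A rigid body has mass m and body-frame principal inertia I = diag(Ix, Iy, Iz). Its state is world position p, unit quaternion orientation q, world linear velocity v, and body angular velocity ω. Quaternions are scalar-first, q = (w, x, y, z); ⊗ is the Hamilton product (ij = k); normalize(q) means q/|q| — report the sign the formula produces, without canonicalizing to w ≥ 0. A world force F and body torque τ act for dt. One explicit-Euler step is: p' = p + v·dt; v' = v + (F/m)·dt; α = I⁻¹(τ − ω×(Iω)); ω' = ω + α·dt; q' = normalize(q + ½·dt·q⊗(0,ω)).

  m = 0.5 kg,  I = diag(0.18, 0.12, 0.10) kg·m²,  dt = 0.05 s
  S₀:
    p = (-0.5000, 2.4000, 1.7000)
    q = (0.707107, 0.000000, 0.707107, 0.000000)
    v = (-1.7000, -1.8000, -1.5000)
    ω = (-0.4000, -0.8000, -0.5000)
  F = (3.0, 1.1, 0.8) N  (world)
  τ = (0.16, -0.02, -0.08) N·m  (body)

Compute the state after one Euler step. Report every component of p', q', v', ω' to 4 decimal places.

angular accel α = (0.9333, -0.3000, -0.6080)
ω + α·dt = (-0.3533, -0.8150, -0.5304)
q⊗(0,ω) = (0.5656856, -0.6363963, -0.5656856, -0.0707107)
q + ½dt·q⊗(0,ω), renormalized = (0.7210, -0.0159, 0.6927, -0.0018)
a = F/m = (6.0000, 2.2000, 1.6000)
p + v·dt = (-0.5850, 2.3100, 1.6250)
v + (F/m)dt = (-1.4000, -1.6900, -1.4200)

p' = (-0.5850, 2.3100, 1.6250)
q' = (0.7210, -0.0159, 0.6927, -0.0018)
v' = (-1.4000, -1.6900, -1.4200)
ω' = (-0.3533, -0.8150, -0.5304)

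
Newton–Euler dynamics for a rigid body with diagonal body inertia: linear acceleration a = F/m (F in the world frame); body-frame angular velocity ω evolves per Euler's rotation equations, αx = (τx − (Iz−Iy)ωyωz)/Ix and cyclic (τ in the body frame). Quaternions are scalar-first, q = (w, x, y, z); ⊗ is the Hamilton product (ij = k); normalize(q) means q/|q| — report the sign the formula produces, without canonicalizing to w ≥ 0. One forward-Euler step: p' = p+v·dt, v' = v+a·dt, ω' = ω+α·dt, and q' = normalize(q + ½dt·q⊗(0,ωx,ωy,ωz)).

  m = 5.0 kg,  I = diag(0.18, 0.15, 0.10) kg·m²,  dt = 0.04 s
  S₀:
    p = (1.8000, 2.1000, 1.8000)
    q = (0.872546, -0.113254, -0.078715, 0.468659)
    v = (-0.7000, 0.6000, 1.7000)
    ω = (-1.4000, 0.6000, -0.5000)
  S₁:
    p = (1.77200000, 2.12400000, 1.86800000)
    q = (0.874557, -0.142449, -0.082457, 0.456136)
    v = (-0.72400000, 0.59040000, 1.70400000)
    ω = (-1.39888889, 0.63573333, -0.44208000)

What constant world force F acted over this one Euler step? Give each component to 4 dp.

F = (-3.0000, -1.2000, 0.5000)

velocity change Δv = (-0.02400000, -0.00960000, 0.00400000)
applied force F = (-3.0000, -1.2000, 0.5000)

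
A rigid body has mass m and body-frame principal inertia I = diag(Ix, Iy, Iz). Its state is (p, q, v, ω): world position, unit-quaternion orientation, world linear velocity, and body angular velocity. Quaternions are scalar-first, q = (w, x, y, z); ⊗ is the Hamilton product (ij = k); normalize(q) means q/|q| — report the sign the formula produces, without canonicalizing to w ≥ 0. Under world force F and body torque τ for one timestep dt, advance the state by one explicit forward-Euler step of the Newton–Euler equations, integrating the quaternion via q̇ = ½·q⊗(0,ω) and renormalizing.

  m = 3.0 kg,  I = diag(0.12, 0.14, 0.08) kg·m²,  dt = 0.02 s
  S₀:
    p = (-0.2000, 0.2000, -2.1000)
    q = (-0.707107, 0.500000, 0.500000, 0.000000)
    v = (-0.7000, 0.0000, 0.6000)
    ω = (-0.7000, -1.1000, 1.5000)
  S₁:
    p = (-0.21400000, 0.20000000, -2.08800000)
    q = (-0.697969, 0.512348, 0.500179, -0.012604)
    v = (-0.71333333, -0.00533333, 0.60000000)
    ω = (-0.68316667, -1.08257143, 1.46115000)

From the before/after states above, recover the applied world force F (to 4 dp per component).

velocity change Δv = (-0.01333333, -0.00533333, 0.00000000)
F = m·Δv/dt = (-2.0000, -0.8000, 0.0000)

F = (-2.0000, -0.8000, 0.0000)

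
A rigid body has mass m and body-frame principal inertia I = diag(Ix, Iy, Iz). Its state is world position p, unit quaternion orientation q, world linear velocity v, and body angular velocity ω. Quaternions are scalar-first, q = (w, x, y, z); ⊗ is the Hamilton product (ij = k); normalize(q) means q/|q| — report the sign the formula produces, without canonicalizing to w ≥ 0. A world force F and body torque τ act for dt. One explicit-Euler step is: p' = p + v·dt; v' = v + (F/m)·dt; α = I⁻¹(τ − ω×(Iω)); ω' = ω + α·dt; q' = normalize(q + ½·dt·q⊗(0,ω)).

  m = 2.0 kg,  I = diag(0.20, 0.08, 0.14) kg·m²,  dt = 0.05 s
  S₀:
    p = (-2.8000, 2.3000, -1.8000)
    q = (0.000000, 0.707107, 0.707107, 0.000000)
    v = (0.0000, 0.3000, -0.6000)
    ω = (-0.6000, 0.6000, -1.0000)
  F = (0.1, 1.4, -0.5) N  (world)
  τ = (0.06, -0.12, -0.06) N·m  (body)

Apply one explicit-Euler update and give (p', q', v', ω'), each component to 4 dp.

p' = (-2.8000, 2.3150, -1.8300)
q' = (0.0000, 0.6891, 0.7244, 0.0212)
v' = (0.0025, 0.3350, -0.6125)
ω' = (-0.5760, 0.5025, -1.0369)

angular accel α = (0.4800, -1.9500, -0.7371)
ω + α·dt = (-0.5760, 0.5025, -1.0369)
2q̇ = q⊗(0,ω) = (0.0000000, -0.7071070, 0.7071070, 0.8485284)
q' = normalize(q + ½dt·q⊗(0,ω)) = (0.0000, 0.6891, 0.7244, 0.0212)
new position p' = (-2.8000, 2.3150, -1.8300)
v + (F/m)dt = (0.0025, 0.3350, -0.6125)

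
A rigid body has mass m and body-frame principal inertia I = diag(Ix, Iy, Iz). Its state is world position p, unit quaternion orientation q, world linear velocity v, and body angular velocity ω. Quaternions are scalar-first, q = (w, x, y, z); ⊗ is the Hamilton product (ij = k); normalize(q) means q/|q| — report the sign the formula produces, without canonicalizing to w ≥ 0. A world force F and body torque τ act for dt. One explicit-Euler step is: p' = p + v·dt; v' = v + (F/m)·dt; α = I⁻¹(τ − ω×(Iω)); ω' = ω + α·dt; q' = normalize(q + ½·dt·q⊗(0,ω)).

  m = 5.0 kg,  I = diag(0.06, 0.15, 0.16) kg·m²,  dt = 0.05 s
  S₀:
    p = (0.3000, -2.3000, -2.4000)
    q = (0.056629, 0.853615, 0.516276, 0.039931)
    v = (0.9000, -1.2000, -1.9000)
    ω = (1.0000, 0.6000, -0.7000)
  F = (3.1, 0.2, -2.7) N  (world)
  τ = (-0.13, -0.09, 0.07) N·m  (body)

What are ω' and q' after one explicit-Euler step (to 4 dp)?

gyro term ω×Iω = (-0.0042, 0.0700, 0.0540)
angular accel α = (-2.0967, -1.0667, 0.1000)
ω + α·dt = (0.8952, 0.5467, -0.6950)
q⊗(0,ω) = (-1.1354289, -0.3287228, 0.6714389, -0.0437473)
q' = normalize(q + ½dt·q⊗(0,ω)) = (0.0282, 0.8449, 0.5328, 0.0388)

ω' = (0.8952, 0.5467, -0.6950)
q' = (0.0282, 0.8449, 0.5328, 0.0388)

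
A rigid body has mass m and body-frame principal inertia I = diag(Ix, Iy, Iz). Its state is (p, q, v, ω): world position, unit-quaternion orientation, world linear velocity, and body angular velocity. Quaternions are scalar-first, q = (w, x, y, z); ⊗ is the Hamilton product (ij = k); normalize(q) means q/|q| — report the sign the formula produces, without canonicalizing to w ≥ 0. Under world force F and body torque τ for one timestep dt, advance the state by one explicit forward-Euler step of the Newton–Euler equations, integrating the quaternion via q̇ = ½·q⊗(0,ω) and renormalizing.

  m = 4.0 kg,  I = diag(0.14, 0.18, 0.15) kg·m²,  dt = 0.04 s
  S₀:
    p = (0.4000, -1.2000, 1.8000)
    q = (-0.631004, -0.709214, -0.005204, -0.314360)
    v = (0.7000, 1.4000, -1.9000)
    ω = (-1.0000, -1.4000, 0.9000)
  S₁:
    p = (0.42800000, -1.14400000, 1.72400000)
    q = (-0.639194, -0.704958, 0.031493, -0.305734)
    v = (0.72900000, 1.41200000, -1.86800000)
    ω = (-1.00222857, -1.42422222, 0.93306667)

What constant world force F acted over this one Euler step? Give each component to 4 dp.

Δv = v₁−v₀ = (0.02900000, 0.01200000, 0.03200000)
m·(v₁−v₀)/dt = (2.9000, 1.2000, 3.2000)

F = (2.9000, 1.2000, 3.2000)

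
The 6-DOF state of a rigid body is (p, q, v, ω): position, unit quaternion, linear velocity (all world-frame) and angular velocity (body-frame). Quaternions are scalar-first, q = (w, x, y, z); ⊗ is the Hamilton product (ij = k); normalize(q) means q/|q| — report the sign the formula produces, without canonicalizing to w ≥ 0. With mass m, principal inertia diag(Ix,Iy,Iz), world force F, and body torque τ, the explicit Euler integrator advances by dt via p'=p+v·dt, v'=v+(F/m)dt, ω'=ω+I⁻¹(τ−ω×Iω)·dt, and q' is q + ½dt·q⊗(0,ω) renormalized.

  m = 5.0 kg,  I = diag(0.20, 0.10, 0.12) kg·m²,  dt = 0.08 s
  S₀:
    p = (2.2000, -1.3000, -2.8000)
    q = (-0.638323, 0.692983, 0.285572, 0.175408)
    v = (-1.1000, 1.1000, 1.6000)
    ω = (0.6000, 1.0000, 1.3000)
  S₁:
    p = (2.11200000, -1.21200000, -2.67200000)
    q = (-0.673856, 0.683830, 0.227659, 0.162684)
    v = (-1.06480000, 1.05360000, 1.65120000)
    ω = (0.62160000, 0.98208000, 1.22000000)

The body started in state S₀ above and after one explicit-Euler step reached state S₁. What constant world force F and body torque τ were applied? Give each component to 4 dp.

rate change Δω = (0.02160000, -0.01792000, -0.08000000)
τ = I·(Δω/dt) + ω₀×(Iω₀) = (0.0800, 0.0400, -0.1800)
Δv = v₁−v₀ = (0.03520000, -0.04640000, 0.05120000)
applied force F = (2.2000, -2.9000, 3.2000)

F = (2.2000, -2.9000, 3.2000)
τ = (0.0800, 0.0400, -0.1800)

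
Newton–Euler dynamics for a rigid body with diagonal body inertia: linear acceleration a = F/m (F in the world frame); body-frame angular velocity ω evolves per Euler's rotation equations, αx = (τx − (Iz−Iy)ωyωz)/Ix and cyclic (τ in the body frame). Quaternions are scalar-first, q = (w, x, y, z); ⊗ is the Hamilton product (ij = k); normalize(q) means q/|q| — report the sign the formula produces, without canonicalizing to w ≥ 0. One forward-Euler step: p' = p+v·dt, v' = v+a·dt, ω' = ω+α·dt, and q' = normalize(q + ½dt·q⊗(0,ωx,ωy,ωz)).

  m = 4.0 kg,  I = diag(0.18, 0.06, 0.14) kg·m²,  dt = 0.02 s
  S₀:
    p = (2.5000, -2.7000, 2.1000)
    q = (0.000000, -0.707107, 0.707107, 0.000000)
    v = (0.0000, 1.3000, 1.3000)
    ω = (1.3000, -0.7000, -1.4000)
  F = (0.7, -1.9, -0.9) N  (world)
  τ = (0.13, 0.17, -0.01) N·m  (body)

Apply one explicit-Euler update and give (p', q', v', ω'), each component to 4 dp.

ω×(Iω) gyroscopic = (0.0784, -0.0728, 0.1092)
α = I⁻¹(τ − ω×Iω) = (0.2867, 4.0467, -0.8514)
new body rate ω' = (1.3057, -0.6191, -1.4170)
2q̇ = q⊗(0,ω) = (1.4142140, -0.9899498, -0.9899498, -0.4242642)
q + ½dt·q⊗(0,ω), renormalized = (0.0141, -0.7169, 0.6971, -0.0042)
linear accel F/m = (0.1750, -0.4750, -0.2250)
p + v·dt = (2.5000, -2.6740, 2.1260)
new velocity v' = (0.0035, 1.2905, 1.2955)

p' = (2.5000, -2.6740, 2.1260)
q' = (0.0141, -0.7169, 0.6971, -0.0042)
v' = (0.0035, 1.2905, 1.2955)
ω' = (1.3057, -0.6191, -1.4170)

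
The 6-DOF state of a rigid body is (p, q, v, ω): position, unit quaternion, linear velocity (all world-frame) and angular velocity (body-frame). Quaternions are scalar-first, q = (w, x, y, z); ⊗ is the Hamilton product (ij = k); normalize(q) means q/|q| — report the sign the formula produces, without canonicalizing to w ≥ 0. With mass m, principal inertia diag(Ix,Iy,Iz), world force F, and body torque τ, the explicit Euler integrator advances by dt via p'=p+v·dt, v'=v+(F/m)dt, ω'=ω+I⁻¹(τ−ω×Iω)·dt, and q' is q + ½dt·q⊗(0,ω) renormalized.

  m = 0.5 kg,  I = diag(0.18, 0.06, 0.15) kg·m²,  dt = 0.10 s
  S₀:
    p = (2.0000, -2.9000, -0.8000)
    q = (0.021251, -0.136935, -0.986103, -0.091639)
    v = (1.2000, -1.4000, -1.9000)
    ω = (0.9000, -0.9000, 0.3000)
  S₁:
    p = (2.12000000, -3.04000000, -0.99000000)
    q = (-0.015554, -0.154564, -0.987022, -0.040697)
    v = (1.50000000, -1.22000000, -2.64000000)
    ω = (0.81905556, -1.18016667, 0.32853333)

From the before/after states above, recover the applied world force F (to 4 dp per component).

F = (1.5000, 0.9000, -3.7000)

v₁ − v₀ = (0.30000000, 0.18000000, -0.74000000)
m·(v₁−v₀)/dt = (1.5000, 0.9000, -3.7000)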